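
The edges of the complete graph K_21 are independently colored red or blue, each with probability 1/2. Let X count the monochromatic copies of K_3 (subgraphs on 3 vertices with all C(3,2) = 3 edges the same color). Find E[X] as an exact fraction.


Let X = Σ_S X_S over the C(21, 3) = 1330 subsets S of size 3, where X_S = 1 if the K_3 on S is monochromatic.
For a fixed S, the K_3 on S has C(3, 2) = 3 edges. P[all 3 edges red] = (1/2)^3, and likewise for blue, so P[monochromatic] = 2·(1/2)^3 = 2^{1 − 3} = 1/4.
Summing: E[X] = C(21, 3) · 2^{1 − 3} = 1330 · 1/4 = 665/2.
Numerically: E[X] ≈ 332.500.

E[X] = C(21,3)·2^(1−C(3,2)) = 665/2 ≈ 332.500.


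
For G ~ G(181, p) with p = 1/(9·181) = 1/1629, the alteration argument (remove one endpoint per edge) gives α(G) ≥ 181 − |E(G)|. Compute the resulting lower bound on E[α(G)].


E[|E(G)|] = C(181, 2)·p = 16290 · (1/1629) = 10.
E[α(G)] ≥ n − E[|E(G)|] = 181 − 10 = 171.
Numerically: ≈ 171.000000.
(This is only a lower bound; the true E[α(G)] may be larger.)

E[α(G)] ≥ 171 ≈ 171.000000.


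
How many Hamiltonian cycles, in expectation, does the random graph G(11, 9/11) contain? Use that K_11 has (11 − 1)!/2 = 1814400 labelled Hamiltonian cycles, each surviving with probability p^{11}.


K_11 has (11 − 1)!/2 = 1814400 labelled Hamiltonian cycles.
For each such Hamiltonian cycle H, let X_H = 1 if all 11 edges of H are present in G. Then P[X_H = 1] = p^{11} = (9/11)^{11} = 31381059609/285311670611.
By linearity of expectation: E[X] = Σ_H E[X_H] = 1814400 · p^{11} = 1814400 · 31381059609/285311670611 = 56937794554569600/285311670611.
Numerically: E[X] ≈ 1.996e+05.

E[X] = 1814400 · (9/11)^{11} = 56937794554569600/285311670611 ≈ 1.996e+05.


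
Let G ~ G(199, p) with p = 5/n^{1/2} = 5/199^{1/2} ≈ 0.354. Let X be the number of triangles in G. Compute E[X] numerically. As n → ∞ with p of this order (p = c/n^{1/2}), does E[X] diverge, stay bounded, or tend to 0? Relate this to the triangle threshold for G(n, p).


Number of potential triangles: C(199, 3) = 1293699.
Each occurs with probability p³ ≈ (0.354)³ ≈ 4.45277e-02.
By linearity: E[X] = C(199, 3)·p³ ≈ 1293699 · 4.45277e-02 ≈ 57605.459.
Since α = 1/2 < 1, p = c/n^{1/2} ≫ 1/n is above the triangle threshold p ~ 1/n. Asymptotically E[X] ~ (c³/6)·n^{3(1−α)} = (5³/6)·n^{1.5} → ∞; triangles are abundant w.h.p.

E[X] ≈ 57605.459; in regime p = Θ(1/n^{1/2}) E[X] diverges (above the triangle threshold p ~ 1/n).


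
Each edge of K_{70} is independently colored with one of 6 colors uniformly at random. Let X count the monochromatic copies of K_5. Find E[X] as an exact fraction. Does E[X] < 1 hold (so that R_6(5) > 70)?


E[X] = C(70, 5) · 6^{1 − 10} = 12103014 · 6^{−9} = 12103014/10077696.
As a reduced fraction: E[X] = 2017169/1679616 ≈ 1.20097.
Is E[X] < 1? NO.
Since E[X] ≥ 1, the first-moment bound is inconclusive at n = 70; it does NOT by itself certify R_6(5) > 70.

E[X] = 2017169/1679616 ≈ 1.20097; E[X] ≥ 1; first-moment method inconclusive here.


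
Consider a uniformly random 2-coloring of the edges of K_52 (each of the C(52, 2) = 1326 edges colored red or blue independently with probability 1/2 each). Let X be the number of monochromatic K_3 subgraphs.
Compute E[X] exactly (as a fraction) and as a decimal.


Let X = Σ_S X_S over the C(52, 3) = 22100 subsets S of size 3, where X_S = 1 if the K_3 on S is monochromatic.
For a fixed S, the K_3 on S has C(3, 2) = 3 edges. P[all 3 edges red] = (1/2)^3, and likewise for blue, so P[monochromatic] = 2·(1/2)^3 = 2^{1 − 3} = 1/4.
By linearity: E[X] = C(52, 3) · 2^{1 − 3} = 22100 · 1/4 = 5525.
Numerically: E[X] ≈ 5525.00000.

E[X] = C(52,3)·2^(1−C(3,2)) = 5525 ≈ 5525.00000.


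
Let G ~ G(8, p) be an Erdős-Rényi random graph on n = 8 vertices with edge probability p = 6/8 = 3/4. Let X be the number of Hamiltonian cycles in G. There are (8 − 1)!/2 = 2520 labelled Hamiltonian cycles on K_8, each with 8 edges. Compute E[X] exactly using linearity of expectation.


K_8 has (8 − 1)!/2 = 2520 labelled Hamiltonian cycles.
For each such Hamiltonian cycle H, let X_H = 1 if all 8 edges of H are present in G. Then P[X_H = 1] = p^{8} = (3/4)^{8} = 6561/65536.
By linearity: E[X] = Σ_H E[X_H] = 2520 · p^{8} = 2520 · 6561/65536 = 2066715/8192.
Numerically: E[X] ≈ 252.285.

E[X] = 2520 · (3/4)^{8} = 2066715/8192 ≈ 252.285.


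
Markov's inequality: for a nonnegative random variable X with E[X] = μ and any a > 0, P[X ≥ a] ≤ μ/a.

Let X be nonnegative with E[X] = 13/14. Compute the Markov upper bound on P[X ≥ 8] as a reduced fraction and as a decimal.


μ = E[X] = 13/14, a = 8.
Markov: P[X ≥ 8] ≤ μ/a = (13/14)/8 = 13/112.
Numerically: ≈ 0.1161.
(Since a = 8 > μ = 0.9286, the bound 13/112 is < 1 and informative.)

P[X ≥ 8] ≤ 13/112 ≈ 0.1161.


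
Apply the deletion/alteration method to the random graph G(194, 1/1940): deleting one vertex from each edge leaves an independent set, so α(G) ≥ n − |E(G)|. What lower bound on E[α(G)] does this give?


E[|E(G)|] = C(194, 2)·p = 18721 · (1/1940) = 193/20.
E[α(G)] ≥ n − E[|E(G)|] = 194 − 193/20 = 3687/20.
Numerically: ≈ 184.3500.
(This is only a lower bound; the true E[α(G)] may be larger.)

E[α(G)] ≥ 3687/20 ≈ 184.3500.


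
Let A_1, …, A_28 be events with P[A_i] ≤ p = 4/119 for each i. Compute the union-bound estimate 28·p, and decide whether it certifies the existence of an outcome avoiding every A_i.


Union bound: P[∪_{i=1}^{28} A_i] ≤ Σ_i P[A_i] ≤ 28·p = 28·(4/119) = 16/17.
Numerically: 16/17 ≈ 0.941.
Is 16/17 < 1? YES.
Since P[∪ A_i] ≤ 16/17 < 1, the complement has P[∩ A_i^c] ≥ 1 − 16/17 = 1/17 > 0, so some outcome avoids every A_i.

28·p = 16/17 ≈ 0.941; existence CERTIFIED by the union bound.


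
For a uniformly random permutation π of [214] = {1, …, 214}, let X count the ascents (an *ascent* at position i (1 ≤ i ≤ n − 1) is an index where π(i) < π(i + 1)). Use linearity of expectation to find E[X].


Write X = Σ X_I over i = 1, …, 213, with X_I the indicator of one ascent.
There are 213 indicators.
For each fixed i, the pair (π(i), π(i+1)) is a uniformly random ordered pair of distinct values from {1, …, 214}; by symmetry P[π(i) < π(i+1)] = 1/2.
By linearity: E[X] = 213 · (1/2) = (214 − 1) · (1/2) = 213/2 ≈ 106.500.

E[X] = 213/2 = 106.500.


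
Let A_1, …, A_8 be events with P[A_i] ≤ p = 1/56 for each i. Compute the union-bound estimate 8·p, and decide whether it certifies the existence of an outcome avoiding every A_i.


Union bound: P[∪_{i=1}^{8} A_i] ≤ Σ_i P[A_i] ≤ 8·p = 8·(1/56) = 1/7.
Numerically: 1/7 ≈ 0.142857.
Is 1/7 < 1? YES.
Since P[∪ A_i] ≤ 1/7 < 1, the complement has P[∩ A_i^c] ≥ 1 − 1/7 = 6/7 > 0, so some outcome avoids every A_i.

8·p = 1/7 ≈ 0.142857; existence CERTIFIED by the union bound.


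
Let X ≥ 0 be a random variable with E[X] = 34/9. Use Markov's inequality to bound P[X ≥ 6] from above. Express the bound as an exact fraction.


μ = E[X] = 34/9, a = 6.
Markov: P[X ≥ 6] ≤ μ/a = (34/9)/6 = 17/27.
Numerically: ≈ 0.630.
(Since a = 6 > μ = 3.778, the bound 17/27 is < 1 and informative.)

P[X ≥ 6] ≤ 17/27 ≈ 0.630.


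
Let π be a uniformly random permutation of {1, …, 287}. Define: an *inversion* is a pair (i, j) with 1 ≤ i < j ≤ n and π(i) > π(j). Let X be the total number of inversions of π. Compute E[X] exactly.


Write X = Σ X_I over the C(287, 2) = 41041 pairs i < j, with X_I the indicator of one inversion.
There are 41041 indicators.
For each fixed pair i < j, the values π(i) and π(j) are two distinct elements of {1, …, 287} in uniformly random order; by symmetry P[π(i) > π(j)] = 1/2.
By linearity: E[X] = 41041 · (1/2) = C(287, 2) · (1/2) = 41041/2 = 41041/2 ≈ 20520.500.

E[X] = 41041/2 = 20520.500.


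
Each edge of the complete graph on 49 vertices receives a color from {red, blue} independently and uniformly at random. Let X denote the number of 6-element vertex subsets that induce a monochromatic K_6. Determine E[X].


Let X = Σ_S X_S over the C(49, 6) = 13983816 subsets S of size 6, where X_S = 1 if the K_6 on S is monochromatic.
For a fixed S, the K_6 on S has C(6, 2) = 15 edges. P[all 15 edges red] = (1/2)^15, and likewise for blue, so P[monochromatic] = 2·(1/2)^15 = 2^{1 − 15} = 1/16384.
By linearity of expectation: E[X] = C(49, 6) · 2^{1 − 15} = 13983816 · 1/16384 = 1747977/2048.
Numerically: E[X] ≈ 853.50439.

E[X] = C(49,6)·2^(1−C(6,2)) = 1747977/2048 ≈ 853.50439.


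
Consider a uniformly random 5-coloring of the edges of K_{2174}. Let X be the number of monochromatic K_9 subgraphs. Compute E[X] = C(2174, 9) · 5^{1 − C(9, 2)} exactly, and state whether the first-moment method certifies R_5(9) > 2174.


E[X] = C(2174, 9) · 5^{1 − 36} = 2940165687188920530702934 · 5^{−35} = 2940165687188920530702934/2910383045673370361328125.
As a reduced fraction: E[X] = 2940165687188920530702934/2910383045673370361328125 ≈ 1.0102332.
Is E[X] < 1? NO.
Since E[X] ≥ 1, the first-moment bound is inconclusive at n = 2174; it does NOT by itself certify R_5(9) > 2174.

E[X] = 2940165687188920530702934/2910383045673370361328125 ≈ 1.0102332; E[X] ≥ 1; first-moment method inconclusive here.


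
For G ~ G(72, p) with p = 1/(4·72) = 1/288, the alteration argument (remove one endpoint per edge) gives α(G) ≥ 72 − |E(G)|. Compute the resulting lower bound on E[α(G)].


E[|E(G)|] = C(72, 2)·p = 2556 · (1/288) = 71/8.
E[α(G)] ≥ n − E[|E(G)|] = 72 − 71/8 = 505/8.
Numerically: ≈ 63.125000.
(This is only a lower bound; the true E[α(G)] may be larger.)

E[α(G)] ≥ 505/8 ≈ 63.125000.


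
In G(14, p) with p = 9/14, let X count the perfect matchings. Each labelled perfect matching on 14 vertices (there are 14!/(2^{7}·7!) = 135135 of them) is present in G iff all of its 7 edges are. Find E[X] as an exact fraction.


K_14 has 14!/(2^{7}·7!) = 135135 labelled perfect matchings.
For each such perfect matching H, let X_H = 1 if all 7 edges of H are present in G. Then P[X_H = 1] = p^{7} = (9/14)^{7} = 4782969/105413504.
By linearity of expectation: E[X] = Σ_H E[X_H] = 135135 · p^{7} = 135135 · 4782969/105413504 = 92335216545/15059072.
Numerically: E[X] ≈ 6131.53.

E[X] = 135135 · (9/14)^{7} = 92335216545/15059072 ≈ 6131.53.


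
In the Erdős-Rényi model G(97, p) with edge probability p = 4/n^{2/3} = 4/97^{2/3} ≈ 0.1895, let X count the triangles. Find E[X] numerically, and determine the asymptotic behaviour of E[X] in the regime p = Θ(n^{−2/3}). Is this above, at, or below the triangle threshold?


Number of potential triangles: C(97, 3) = 147440.
Each occurs with probability p³ ≈ (0.1895)³ ≈ 6.801998e-03.
By linearity: E[X] = C(97, 3)·p³ ≈ 147440 · 6.801998e-03 ≈ 1002.8866.
Since α = 2/3 < 1, p = c/n^{2/3} ≫ 1/n is above the triangle threshold p ~ 1/n. Asymptotically E[X] ~ (c³/6)·n^{3(1−α)} = (4³/6)·n^{1} → ∞; triangles are abundant w.h.p.

E[X] ≈ 1002.8866; in regime p = Θ(1/n^{2/3}) E[X] diverges (above the triangle threshold p ~ 1/n).


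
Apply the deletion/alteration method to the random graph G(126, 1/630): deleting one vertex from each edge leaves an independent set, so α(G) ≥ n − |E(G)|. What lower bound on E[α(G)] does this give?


E[|E(G)|] = C(126, 2)·p = 7875 · (1/630) = 25/2.
E[α(G)] ≥ n − E[|E(G)|] = 126 − 25/2 = 227/2.
Numerically: ≈ 113.50000.
(This is only a lower bound; the true E[α(G)] may be larger.)

E[α(G)] ≥ 227/2 ≈ 113.50000.


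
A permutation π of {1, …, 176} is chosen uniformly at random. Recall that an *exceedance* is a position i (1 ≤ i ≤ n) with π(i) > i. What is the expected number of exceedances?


Write X = Σ_{i=1}^{176} X_i, where X_i = 1_{π(i) > i}.
For each fixed i, π(i) is uniform over {1, …, 176} (marginal of a uniform permutation), so P[π(i) > i] = (n − i)/n. Summing: Σ_{i=1}^{176} (n − i)/n = (0 + 1 + … + 175)/176 = 176(176 − 1)/(2·176) = (176 − 1)/2.
Hence E[X] = Σ_{i=1}^{176} (176 − i)/176 = 175/2 ≈ 87.50000.

E[X] = 175/2 = 87.50000.


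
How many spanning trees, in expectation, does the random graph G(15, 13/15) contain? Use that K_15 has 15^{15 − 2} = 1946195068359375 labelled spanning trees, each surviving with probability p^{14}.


K_15 has 15^{15 − 2} = 1946195068359375 labelled spanning trees.
For each such spanning tree H, let X_H = 1 if all 14 edges of H are present in G. Then P[X_H = 1] = p^{14} = (13/15)^{14} = 3937376385699289/29192926025390625.
Summing the indicators: E[X] = Σ_H E[X_H] = 1946195068359375 · p^{14} = 1946195068359375 · 3937376385699289/29192926025390625 = 3937376385699289/15.
Numerically: E[X] ≈ 2.6249e+14.

E[X] = 1946195068359375 · (13/15)^{14} = 3937376385699289/15 ≈ 2.6249e+14.


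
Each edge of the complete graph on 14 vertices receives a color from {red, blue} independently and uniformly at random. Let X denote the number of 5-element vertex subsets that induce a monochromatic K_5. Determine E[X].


Let X = Σ_S X_S over the C(14, 5) = 2002 subsets S of size 5, where X_S = 1 if the K_5 on S is monochromatic.
For a fixed S, the K_5 on S has C(5, 2) = 10 edges. P[all 10 edges red] = (1/2)^10, and likewise for blue, so P[monochromatic] = 2·(1/2)^10 = 2^{1 − 10} = 1/512.
Summing: E[X] = C(14, 5) · 2^{1 − 10} = 2002 · 1/512 = 1001/256.
Numerically: E[X] ≈ 3.910.

E[X] = C(14,5)·2^(1−C(5,2)) = 1001/256 ≈ 3.910.


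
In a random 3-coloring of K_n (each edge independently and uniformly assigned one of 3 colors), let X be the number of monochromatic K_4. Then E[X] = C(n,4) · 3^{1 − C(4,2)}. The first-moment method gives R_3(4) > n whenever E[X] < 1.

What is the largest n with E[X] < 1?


We need C(n, 4) · 3^{1 − 6} < 1, i.e. C(n, 4) < 3^{6 − 1} = 243.
Check values of n near the boundary:
  n = 6: C(6, 4) = 15; 15 < 243? YES
  n = 7: C(7, 4) = 35; 35 < 243? YES
  n = 8: C(8, 4) = 70; 70 < 243? YES
  n = 9: C(9, 4) = 126; 126 < 243? YES
  n = 10: C(10, 4) = 210; 210 < 243? YES
  n = 11: C(11, 4) = 330; 330 < 243? NO
  n = 12: C(12, 4) = 495; 495 < 243? NO
  n = 13: C(13, 4) = 715; 715 < 243? NO
The largest n with C(n, 4) < 243 is n = 10 (where E[X] = 70/81 ≈ 0.864198). Hence R_3(4) > 10, i.e. R_3(4) ≥ 11.

Largest n = 10; hence R_3(4) > 10.


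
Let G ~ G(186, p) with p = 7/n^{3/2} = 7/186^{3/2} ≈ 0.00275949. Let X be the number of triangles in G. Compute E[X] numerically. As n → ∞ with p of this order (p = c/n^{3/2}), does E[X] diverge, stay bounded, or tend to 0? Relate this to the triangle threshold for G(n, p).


Number of potential triangles: C(186, 3) = 1055240.
Each occurs with probability p³ ≈ (0.00275949)³ ≈ 2.10128941e-08.
By linearity: E[X] = C(186, 3)·p³ ≈ 1055240 · 2.10128941e-08 ≈ 0.022174.
Since α = 3/2 > 1, p = c/n^{3/2} = o(1/n) is below the triangle threshold p ~ 1/n. Asymptotically E[X] ~ (c³/6)·n^{3(1−α)} = (7³/6)·n^{-1.5} → 0, so by Markov's inequality G has no triangles w.h.p.

E[X] ≈ 0.022174; in regime p = Θ(1/n^{3/2}) E[X] tends to 0 (below the triangle threshold p ~ 1/n).


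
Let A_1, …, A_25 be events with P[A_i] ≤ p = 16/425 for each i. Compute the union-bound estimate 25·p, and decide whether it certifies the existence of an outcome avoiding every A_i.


Union bound: P[∪_{i=1}^{25} A_i] ≤ Σ_i P[A_i] ≤ 25·p = 25·(16/425) = 16/17.
Numerically: 16/17 ≈ 0.9412.
Is 16/17 < 1? YES.
Since P[∪ A_i] ≤ 16/17 < 1, the complement has P[∩ A_i^c] ≥ 1 − 16/17 = 1/17 > 0, so some outcome avoids every A_i.

25·p = 16/17 ≈ 0.9412; existence CERTIFIED by the union bound.


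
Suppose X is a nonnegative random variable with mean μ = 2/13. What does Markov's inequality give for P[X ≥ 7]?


μ = E[X] = 2/13, a = 7.
Markov: P[X ≥ 7] ≤ μ/a = (2/13)/7 = 2/91.
Numerically: ≈ 0.0220.
(Since a = 7 > μ = 0.1538, the bound 2/91 is < 1 and informative.)

P[X ≥ 7] ≤ 2/91 ≈ 0.0220.


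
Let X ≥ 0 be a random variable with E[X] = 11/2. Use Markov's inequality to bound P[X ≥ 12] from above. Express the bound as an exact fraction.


μ = E[X] = 11/2, a = 12.
Markov: P[X ≥ 12] ≤ μ/a = (11/2)/12 = 11/24.
Numerically: ≈ 0.458.
(Since a = 12 > μ = 5.500, the bound 11/24 is < 1 and informative.)

P[X ≥ 12] ≤ 11/24 ≈ 0.458.


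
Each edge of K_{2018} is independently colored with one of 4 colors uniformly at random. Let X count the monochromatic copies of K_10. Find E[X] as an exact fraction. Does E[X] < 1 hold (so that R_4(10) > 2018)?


E[X] = C(2018, 10) · 4^{1 − 45} = 301820606687612220663963508 · 4^{−44} = 301820606687612220663963508/309485009821345068724781056.
As a reduced fraction: E[X] = 75455151671903055165990877/77371252455336267181195264 ≈ 0.975.
Is E[X] < 1? YES.
Since E[X] < 1, there exists a 4-coloring of K_{2018} with no monochromatic K_10; hence R_4(10) > 2018.

E[X] = 75455151671903055165990877/77371252455336267181195264 ≈ 0.975; E[X] < 1, so R_4(10) > 2018.


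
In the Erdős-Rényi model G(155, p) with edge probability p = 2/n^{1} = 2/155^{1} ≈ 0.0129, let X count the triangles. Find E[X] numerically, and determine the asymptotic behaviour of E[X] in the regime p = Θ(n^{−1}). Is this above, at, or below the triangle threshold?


Number of potential triangles: C(155, 3) = 608685.
Each occurs with probability p³ ≈ (0.0129)³ ≈ 2.14830e-06.
By linearity: E[X] = C(155, 3)·p³ ≈ 608685 · 2.14830e-06 ≈ 1.308.
Here α = 1, so p = 2/n is exactly at the triangle threshold p ~ 1/n. Asymptotically E[X] → c³/6 = 2³/6 = 4/3 ≈ 1.333, a bounded constant. In this regime the triangle count is asymptotically Poisson(c³/6).

E[X] ≈ 1.308; in regime p = Θ(1/n^{1}) E[X] stays bounded (at the triangle threshold p ~ 1/n).


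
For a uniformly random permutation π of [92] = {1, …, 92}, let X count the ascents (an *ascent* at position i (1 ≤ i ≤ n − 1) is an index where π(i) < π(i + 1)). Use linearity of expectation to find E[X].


Write X = Σ X_I over i = 1, …, 91, with X_I the indicator of one ascent.
There are 91 indicators.
For each fixed i, the pair (π(i), π(i+1)) is a uniformly random ordered pair of distinct values from {1, …, 92}; by symmetry P[π(i) < π(i+1)] = 1/2.
By linearity: E[X] = 91 · (1/2) = (92 − 1) · (1/2) = 91/2 ≈ 45.500.

E[X] = 91/2 = 45.500.


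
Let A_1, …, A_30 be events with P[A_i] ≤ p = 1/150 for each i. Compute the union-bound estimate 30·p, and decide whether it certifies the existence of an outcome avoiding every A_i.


Union bound: P[∪_{i=1}^{30} A_i] ≤ Σ_i P[A_i] ≤ 30·p = 30·(1/150) = 1/5.
Numerically: 1/5 ≈ 0.20000.
Is 1/5 < 1? YES.
Since P[∪ A_i] ≤ 1/5 < 1, the complement has P[∩ A_i^c] ≥ 1 − 1/5 = 4/5 > 0, so some outcome avoids every A_i.

30·p = 1/5 ≈ 0.20000; existence CERTIFIED by the union bound.


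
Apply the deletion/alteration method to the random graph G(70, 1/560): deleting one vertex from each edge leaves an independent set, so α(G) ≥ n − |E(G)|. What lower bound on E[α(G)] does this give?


E[|E(G)|] = C(70, 2)·p = 2415 · (1/560) = 69/16.
E[α(G)] ≥ n − E[|E(G)|] = 70 − 69/16 = 1051/16.
Numerically: ≈ 65.688.
(This is only a lower bound; the true E[α(G)] may be larger.)

E[α(G)] ≥ 1051/16 ≈ 65.688.


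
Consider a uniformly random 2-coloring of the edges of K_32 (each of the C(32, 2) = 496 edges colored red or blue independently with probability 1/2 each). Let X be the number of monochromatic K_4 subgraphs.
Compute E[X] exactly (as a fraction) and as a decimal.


Let X = Σ_S X_S over the C(32, 4) = 35960 subsets S of size 4, where X_S = 1 if the K_4 on S is monochromatic.
For a fixed S, the K_4 on S has C(4, 2) = 6 edges. P[all 6 edges red] = (1/2)^6, and likewise for blue, so P[monochromatic] = 2·(1/2)^6 = 2^{1 − 6} = 1/32.
By linearity of expectation: E[X] = C(32, 4) · 2^{1 − 6} = 35960 · 1/32 = 4495/4.
Numerically: E[X] ≈ 1123.7500.

E[X] = C(32,4)·2^(1−C(4,2)) = 4495/4 ≈ 1123.7500.


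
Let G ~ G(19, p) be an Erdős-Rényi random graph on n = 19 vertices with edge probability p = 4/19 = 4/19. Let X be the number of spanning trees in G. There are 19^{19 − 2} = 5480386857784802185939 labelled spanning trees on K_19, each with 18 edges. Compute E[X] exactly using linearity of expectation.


K_19 has 19^{19 − 2} = 5480386857784802185939 labelled spanning trees.
For each such spanning tree H, let X_H = 1 if all 18 edges of H are present in G. Then P[X_H = 1] = p^{18} = (4/19)^{18} = 68719476736/104127350297911241532841.
Summing the indicators: E[X] = Σ_H E[X_H] = 5480386857784802185939 · p^{18} = 5480386857784802185939 · 68719476736/104127350297911241532841 = 68719476736/19.
Numerically: E[X] ≈ 3.62e+09.

E[X] = 5480386857784802185939 · (4/19)^{18} = 68719476736/19 ≈ 3.62e+09.


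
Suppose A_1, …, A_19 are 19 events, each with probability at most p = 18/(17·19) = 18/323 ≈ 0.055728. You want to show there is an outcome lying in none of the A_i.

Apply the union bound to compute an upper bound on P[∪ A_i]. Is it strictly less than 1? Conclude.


Union bound: P[∪_{i=1}^{19} A_i] ≤ Σ_i P[A_i] ≤ 19·p = 19·(18/323) = 18/17.
Numerically: 18/17 ≈ 1.058824.
Is 18/17 < 1? NO.
Since the bound 18/17 is ≥ 1, the union bound is uninformative here; it does NOT by itself certify existence.

19·p = 18/17 ≈ 1.058824; existence NOT certified by the union bound.


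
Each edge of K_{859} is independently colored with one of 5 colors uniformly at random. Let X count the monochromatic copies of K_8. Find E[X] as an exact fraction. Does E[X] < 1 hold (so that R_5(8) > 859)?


E[X] = C(859, 8) · 5^{1 − 28} = 7115855595170747139 · 5^{−27} = 7115855595170747139/7450580596923828125.
As a reduced fraction: E[X] = 7115855595170747139/7450580596923828125 ≈ 0.95507.
Is E[X] < 1? YES.
Since E[X] < 1, there exists a 5-coloring of K_{859} with no monochromatic K_8; hence R_5(8) > 859.

E[X] = 7115855595170747139/7450580596923828125 ≈ 0.95507; E[X] < 1, so R_5(8) > 859.


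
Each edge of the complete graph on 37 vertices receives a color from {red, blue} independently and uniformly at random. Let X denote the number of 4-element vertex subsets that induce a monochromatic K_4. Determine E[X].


Let X = Σ_S X_S over the C(37, 4) = 66045 subsets S of size 4, where X_S = 1 if the K_4 on S is monochromatic.
For a fixed S, the K_4 on S has C(4, 2) = 6 edges. P[all 6 edges red] = (1/2)^6, and likewise for blue, so P[monochromatic] = 2·(1/2)^6 = 2^{1 − 6} = 1/32.
By linearity: E[X] = C(37, 4) · 2^{1 − 6} = 66045 · 1/32 = 66045/32.
Numerically: E[X] ≈ 2063.906250.

E[X] = C(37,4)·2^(1−C(4,2)) = 66045/32 ≈ 2063.906250.


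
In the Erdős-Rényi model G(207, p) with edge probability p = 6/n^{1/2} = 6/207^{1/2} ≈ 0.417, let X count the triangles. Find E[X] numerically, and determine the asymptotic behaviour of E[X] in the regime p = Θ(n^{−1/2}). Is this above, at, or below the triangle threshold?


Number of potential triangles: C(207, 3) = 1456935.
Each occurs with probability p³ ≈ (0.417)³ ≈ 7.252675e-02.
By linearity: E[X] = C(207, 3)·p³ ≈ 1456935 · 7.252675e-02 ≈ 105666.7645.
Since α = 1/2 < 1, p = c/n^{1/2} ≫ 1/n is above the triangle threshold p ~ 1/n. Asymptotically E[X] ~ (c³/6)·n^{3(1−α)} = (6³/6)·n^{1.5} → ∞; triangles are abundant w.h.p.

E[X] ≈ 105666.7645; in regime p = Θ(1/n^{1/2}) E[X] diverges (above the triangle threshold p ~ 1/n).


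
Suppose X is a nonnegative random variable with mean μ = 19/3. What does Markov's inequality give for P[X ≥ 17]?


μ = E[X] = 19/3, a = 17.
Markov: P[X ≥ 17] ≤ μ/a = (19/3)/17 = 19/51.
Numerically: ≈ 0.373.
(Since a = 17 > μ = 6.333, the bound 19/51 is < 1 and informative.)

P[X ≥ 17] ≤ 19/51 ≈ 0.373.


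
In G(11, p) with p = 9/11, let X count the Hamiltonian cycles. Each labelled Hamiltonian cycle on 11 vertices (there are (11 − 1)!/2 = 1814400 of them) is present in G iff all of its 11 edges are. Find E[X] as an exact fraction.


K_11 has (11 − 1)!/2 = 1814400 labelled Hamiltonian cycles.
For each such Hamiltonian cycle H, let X_H = 1 if all 11 edges of H are present in G. Then P[X_H = 1] = p^{11} = (9/11)^{11} = 31381059609/285311670611.
By linearity: E[X] = Σ_H E[X_H] = 1814400 · p^{11} = 1814400 · 31381059609/285311670611 = 56937794554569600/285311670611.
Numerically: E[X] ≈ 199563.

E[X] = 1814400 · (9/11)^{11} = 56937794554569600/285311670611 ≈ 199563.


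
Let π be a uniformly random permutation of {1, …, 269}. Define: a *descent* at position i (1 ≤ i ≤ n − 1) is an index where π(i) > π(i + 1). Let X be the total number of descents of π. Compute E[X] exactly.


Write X = Σ X_I over i = 1, …, 268, with X_I the indicator of one descent.
There are 268 indicators.
For each fixed i, the pair (π(i), π(i+1)) is a uniformly random ordered pair of distinct values from {1, …, 269}; by symmetry P[π(i) > π(i+1)] = 1/2.
By linearity: E[X] = 268 · (1/2) = (269 − 1) · (1/2) = 134 ≈ 134.000000.

E[X] = 134 = 134.000000.


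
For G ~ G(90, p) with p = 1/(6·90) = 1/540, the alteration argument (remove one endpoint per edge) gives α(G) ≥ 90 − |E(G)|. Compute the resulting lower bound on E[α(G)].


E[|E(G)|] = C(90, 2)·p = 4005 · (1/540) = 89/12.
E[α(G)] ≥ n − E[|E(G)|] = 90 − 89/12 = 991/12.
Numerically: ≈ 82.5833.
(This is only a lower bound; the true E[α(G)] may be larger.)

E[α(G)] ≥ 991/12 ≈ 82.5833.


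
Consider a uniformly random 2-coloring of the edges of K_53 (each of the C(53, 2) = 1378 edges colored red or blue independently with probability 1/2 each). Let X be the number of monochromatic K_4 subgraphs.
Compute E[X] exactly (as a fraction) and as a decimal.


Let X = Σ_S X_S over the C(53, 4) = 292825 subsets S of size 4, where X_S = 1 if the K_4 on S is monochromatic.
For a fixed S, the K_4 on S has C(4, 2) = 6 edges. P[all 6 edges red] = (1/2)^6, and likewise for blue, so P[monochromatic] = 2·(1/2)^6 = 2^{1 − 6} = 1/32.
Summing: E[X] = C(53, 4) · 2^{1 − 6} = 292825 · 1/32 = 292825/32.
Numerically: E[X] ≈ 9150.7812.

E[X] = C(53,4)·2^(1−C(4,2)) = 292825/32 ≈ 9150.7812.


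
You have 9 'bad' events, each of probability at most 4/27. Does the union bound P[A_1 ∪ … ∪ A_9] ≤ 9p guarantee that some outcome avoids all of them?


Union bound: P[∪_{i=1}^{9} A_i] ≤ Σ_i P[A_i] ≤ 9·p = 9·(4/27) = 4/3.
Numerically: 4/3 ≈ 1.3333333.
Is 4/3 < 1? NO.
Since the bound 4/3 is ≥ 1, the union bound is uninformative here; it does NOT by itself certify existence.

9·p = 4/3 ≈ 1.3333333; existence NOT certified by the union bound.


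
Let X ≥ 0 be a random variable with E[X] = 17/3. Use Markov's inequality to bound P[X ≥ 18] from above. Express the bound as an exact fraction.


μ = E[X] = 17/3, a = 18.
Markov: P[X ≥ 18] ≤ μ/a = (17/3)/18 = 17/54.
Numerically: ≈ 0.31481.
(Since a = 18 > μ = 5.66667, the bound 17/54 is < 1 and informative.)

P[X ≥ 18] ≤ 17/54 ≈ 0.31481.


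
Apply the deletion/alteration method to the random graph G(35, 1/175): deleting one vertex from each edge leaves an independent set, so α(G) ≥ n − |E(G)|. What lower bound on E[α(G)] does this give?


E[|E(G)|] = C(35, 2)·p = 595 · (1/175) = 17/5.
E[α(G)] ≥ n − E[|E(G)|] = 35 − 17/5 = 158/5.
Numerically: ≈ 31.600.
(This is only a lower bound; the true E[α(G)] may be larger.)

E[α(G)] ≥ 158/5 ≈ 31.600.


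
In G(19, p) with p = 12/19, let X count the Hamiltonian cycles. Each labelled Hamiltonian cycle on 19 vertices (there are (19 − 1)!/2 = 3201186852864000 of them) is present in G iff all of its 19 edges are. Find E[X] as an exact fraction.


K_19 has (19 − 1)!/2 = 3201186852864000 labelled Hamiltonian cycles.
For each such Hamiltonian cycle H, let X_H = 1 if all 19 edges of H are present in G. Then P[X_H = 1] = p^{19} = (12/19)^{19} = 319479999370622926848/1978419655660313589123979.
By linearity: E[X] = Σ_H E[X_H] = 3201186852864000 · p^{19} = 3201186852864000 · 319479999370622926848/1978419655660313589123979 = 1022715173738237107931793611292672000/1978419655660313589123979.
Numerically: E[X] ≈ 5.17e+11.

E[X] = 3201186852864000 · (12/19)^{19} = 1022715173738237107931793611292672000/1978419655660313589123979 ≈ 5.17e+11.


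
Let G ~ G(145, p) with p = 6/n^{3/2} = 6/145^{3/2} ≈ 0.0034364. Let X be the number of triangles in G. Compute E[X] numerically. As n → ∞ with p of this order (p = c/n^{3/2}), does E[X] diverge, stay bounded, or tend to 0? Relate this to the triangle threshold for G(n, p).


Number of potential triangles: C(145, 3) = 497640.
Each occurs with probability p³ ≈ (0.0034364)³ ≈ 4.0578664e-08.
By linearity: E[X] = C(145, 3)·p³ ≈ 497640 · 4.0578664e-08 ≈ 0.02019.
Since α = 3/2 > 1, p = c/n^{3/2} = o(1/n) is below the triangle threshold p ~ 1/n. Asymptotically E[X] ~ (c³/6)·n^{3(1−α)} = (6³/6)·n^{-1.5} → 0, so by Markov's inequality G has no triangles w.h.p.

E[X] ≈ 0.02019; in regime p = Θ(1/n^{3/2}) E[X] tends to 0 (below the triangle threshold p ~ 1/n).


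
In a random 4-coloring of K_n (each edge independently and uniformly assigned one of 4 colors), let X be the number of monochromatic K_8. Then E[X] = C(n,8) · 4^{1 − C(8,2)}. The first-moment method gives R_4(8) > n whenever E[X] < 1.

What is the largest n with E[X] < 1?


We need C(n, 8) · 4^{1 − 28} < 1, i.e. C(n, 8) < 4^{28 − 1} = 18014398509481984.
Check values of n near the boundary:
  n = 403: C(403, 8) = 16090020602228430; 16090020602228430 < 18014398509481984? YES
  n = 404: C(404, 8) = 16415071523485570; 16415071523485570 < 18014398509481984? YES
  n = 405: C(405, 8) = 16745853821188050; 16745853821188050 < 18014398509481984? YES
  n = 406: C(406, 8) = 17082453897995850; 17082453897995850 < 18014398509481984? YES
  n = 407: C(407, 8) = 17424959239309050; 17424959239309050 < 18014398509481984? YES
  n = 408: C(408, 8) = 17773458424095231; 17773458424095231 < 18014398509481984? YES
  n = 409: C(409, 8) = 18128041135797879; 18128041135797879 < 18014398509481984? NO
  n = 410: C(410, 8) = 18488798173326195; 18488798173326195 < 18014398509481984? NO
The largest n with C(n, 8) < 18014398509481984 is n = 408 (where E[X] = 17773458424095231/18014398509481984 ≈ 0.9866251). Hence R_4(8) > 408, i.e. R_4(8) ≥ 409.

Largest n = 408; hence R_4(8) > 408.


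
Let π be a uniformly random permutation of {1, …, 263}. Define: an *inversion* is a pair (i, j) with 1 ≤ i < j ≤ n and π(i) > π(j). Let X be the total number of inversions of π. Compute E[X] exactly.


Write X = Σ X_I over the C(263, 2) = 34453 pairs i < j, with X_I the indicator of one inversion.
There are 34453 indicators.
For each fixed pair i < j, the values π(i) and π(j) are two distinct elements of {1, …, 263} in uniformly random order; by symmetry P[π(i) > π(j)] = 1/2.
By linearity: E[X] = 34453 · (1/2) = C(263, 2) · (1/2) = 34453/2 = 34453/2 ≈ 17226.5000.

E[X] = 34453/2 = 17226.5000.


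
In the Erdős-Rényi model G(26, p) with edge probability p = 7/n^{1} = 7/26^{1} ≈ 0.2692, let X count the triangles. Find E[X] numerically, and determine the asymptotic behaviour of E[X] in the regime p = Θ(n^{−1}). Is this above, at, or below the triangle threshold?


Number of potential triangles: C(26, 3) = 2600.
Each occurs with probability p³ ≈ (0.2692)³ ≈ 1.951525e-02.
By linearity: E[X] = C(26, 3)·p³ ≈ 2600 · 1.951525e-02 ≈ 50.7396.
Here α = 1, so p = 7/n is exactly at the triangle threshold p ~ 1/n. Asymptotically E[X] → c³/6 = 7³/6 = 343/6 ≈ 57.1667, a bounded constant. In this regime the triangle count is asymptotically Poisson(c³/6).

E[X] ≈ 50.7396; in regime p = Θ(1/n^{1}) E[X] stays bounded (at the triangle threshold p ~ 1/n).


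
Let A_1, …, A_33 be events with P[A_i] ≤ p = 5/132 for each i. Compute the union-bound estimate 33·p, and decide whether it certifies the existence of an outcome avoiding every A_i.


Union bound: P[∪_{i=1}^{33} A_i] ≤ Σ_i P[A_i] ≤ 33·p = 33·(5/132) = 5/4.
Numerically: 5/4 ≈ 1.2500000.
Is 5/4 < 1? NO.
Since the bound 5/4 is ≥ 1, the union bound is uninformative here; it does NOT by itself certify existence.

33·p = 5/4 ≈ 1.2500000; existence NOT certified by the union bound.


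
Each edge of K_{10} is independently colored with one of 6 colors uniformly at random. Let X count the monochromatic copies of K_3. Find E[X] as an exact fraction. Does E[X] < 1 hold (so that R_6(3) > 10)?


E[X] = C(10, 3) · 6^{1 − 3} = 120 · 6^{−2} = 120/36.
As a reduced fraction: E[X] = 10/3 ≈ 3.33333.
Is E[X] < 1? NO.
Since E[X] ≥ 1, the first-moment bound is inconclusive at n = 10; it does NOT by itself certify R_6(3) > 10.

E[X] = 10/3 ≈ 3.33333; E[X] ≥ 1; first-moment method inconclusive here.


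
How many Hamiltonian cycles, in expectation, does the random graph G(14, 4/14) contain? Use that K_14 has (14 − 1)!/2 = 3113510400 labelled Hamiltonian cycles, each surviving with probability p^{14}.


K_14 has (14 − 1)!/2 = 3113510400 labelled Hamiltonian cycles.
For each such Hamiltonian cycle H, let X_H = 1 if all 14 edges of H are present in G. Then P[X_H = 1] = p^{14} = (2/7)^{14} = 16384/678223072849.
Summing the indicators: E[X] = Σ_H E[X_H] = 3113510400 · p^{14} = 3113510400 · 16384/678223072849 = 7287393484800/96889010407.
Numerically: E[X] ≈ 75.2.

E[X] = 3113510400 · (2/7)^{14} = 7287393484800/96889010407 ≈ 75.2.


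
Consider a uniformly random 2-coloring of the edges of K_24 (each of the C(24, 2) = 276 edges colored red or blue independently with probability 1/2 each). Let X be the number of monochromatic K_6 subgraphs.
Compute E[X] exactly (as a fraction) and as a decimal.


Let X = Σ_S X_S over the C(24, 6) = 134596 subsets S of size 6, where X_S = 1 if the K_6 on S is monochromatic.
For a fixed S, the K_6 on S has C(6, 2) = 15 edges. P[all 15 edges red] = (1/2)^15, and likewise for blue, so P[monochromatic] = 2·(1/2)^15 = 2^{1 − 15} = 1/16384.
By linearity: E[X] = C(24, 6) · 2^{1 − 15} = 134596 · 1/16384 = 33649/4096.
Numerically: E[X] ≈ 8.21509.

E[X] = C(24,6)·2^(1−C(6,2)) = 33649/4096 ≈ 8.21509.


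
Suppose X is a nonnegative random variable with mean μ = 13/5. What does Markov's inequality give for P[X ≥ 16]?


μ = E[X] = 13/5, a = 16.
Markov: P[X ≥ 16] ≤ μ/a = (13/5)/16 = 13/80.
Numerically: ≈ 0.16250.
(Since a = 16 > μ = 2.60000, the bound 13/80 is < 1 and informative.)

P[X ≥ 16] ≤ 13/80 ≈ 0.16250.


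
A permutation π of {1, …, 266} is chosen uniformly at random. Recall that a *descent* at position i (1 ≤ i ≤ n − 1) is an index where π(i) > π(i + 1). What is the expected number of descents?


Write X = Σ X_I over i = 1, …, 265, with X_I the indicator of one descent.
There are 265 indicators.
For each fixed i, the pair (π(i), π(i+1)) is a uniformly random ordered pair of distinct values from {1, …, 266}; by symmetry P[π(i) > π(i+1)] = 1/2.
By linearity: E[X] = 265 · (1/2) = (266 − 1) · (1/2) = 265/2 ≈ 132.500.

E[X] = 265/2 = 132.500.


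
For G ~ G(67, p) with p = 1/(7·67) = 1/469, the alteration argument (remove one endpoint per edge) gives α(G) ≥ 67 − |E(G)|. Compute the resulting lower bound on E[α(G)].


E[|E(G)|] = C(67, 2)·p = 2211 · (1/469) = 33/7.
E[α(G)] ≥ n − E[|E(G)|] = 67 − 33/7 = 436/7.
Numerically: ≈ 62.285714.
(This is only a lower bound; the true E[α(G)] may be larger.)

E[α(G)] ≥ 436/7 ≈ 62.285714.


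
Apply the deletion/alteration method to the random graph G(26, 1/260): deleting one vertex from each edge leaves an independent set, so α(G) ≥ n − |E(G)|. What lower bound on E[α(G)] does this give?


E[|E(G)|] = C(26, 2)·p = 325 · (1/260) = 5/4.
E[α(G)] ≥ n − E[|E(G)|] = 26 − 5/4 = 99/4.
Numerically: ≈ 24.750.
(This is only a lower bound; the true E[α(G)] may be larger.)

E[α(G)] ≥ 99/4 ≈ 24.750.


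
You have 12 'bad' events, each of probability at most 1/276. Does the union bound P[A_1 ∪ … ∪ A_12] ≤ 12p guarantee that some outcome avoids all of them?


Union bound: P[∪_{i=1}^{12} A_i] ≤ Σ_i P[A_i] ≤ 12·p = 12·(1/276) = 1/23.
Numerically: 1/23 ≈ 0.043.
Is 1/23 < 1? YES.
Since P[∪ A_i] ≤ 1/23 < 1, the complement has P[∩ A_i^c] ≥ 1 − 1/23 = 22/23 > 0, so some outcome avoids every A_i.

12·p = 1/23 ≈ 0.043; existence CERTIFIED by the union bound.


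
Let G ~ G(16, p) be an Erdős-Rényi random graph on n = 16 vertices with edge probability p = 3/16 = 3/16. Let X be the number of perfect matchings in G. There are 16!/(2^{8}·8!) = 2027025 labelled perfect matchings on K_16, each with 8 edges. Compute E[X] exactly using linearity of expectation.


K_16 has 16!/(2^{8}·8!) = 2027025 labelled perfect matchings.
For each such perfect matching H, let X_H = 1 if all 8 edges of H are present in G. Then P[X_H = 1] = p^{8} = (3/16)^{8} = 6561/4294967296.
By linearity of expectation: E[X] = Σ_H E[X_H] = 2027025 · p^{8} = 2027025 · 6561/4294967296 = 13299311025/4294967296.
Numerically: E[X] ≈ 3.09649.

E[X] = 2027025 · (3/16)^{8} = 13299311025/4294967296 ≈ 3.09649.


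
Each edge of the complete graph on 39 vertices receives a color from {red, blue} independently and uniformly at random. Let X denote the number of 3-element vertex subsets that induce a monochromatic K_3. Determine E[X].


Let X = Σ_S X_S over the C(39, 3) = 9139 subsets S of size 3, where X_S = 1 if the K_3 on S is monochromatic.
For a fixed S, the K_3 on S has C(3, 2) = 3 edges. P[all 3 edges red] = (1/2)^3, and likewise for blue, so P[monochromatic] = 2·(1/2)^3 = 2^{1 − 3} = 1/4.
Summing: E[X] = C(39, 3) · 2^{1 − 3} = 9139 · 1/4 = 9139/4.
Numerically: E[X] ≈ 2284.750000.

E[X] = C(39,3)·2^(1−C(3,2)) = 9139/4 ≈ 2284.750000.


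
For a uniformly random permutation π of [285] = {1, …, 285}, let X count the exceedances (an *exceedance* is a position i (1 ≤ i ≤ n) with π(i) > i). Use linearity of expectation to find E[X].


Write X = Σ_{i=1}^{285} X_i, where X_i = 1_{π(i) > i}.
For each fixed i, π(i) is uniform over {1, …, 285} (marginal of a uniform permutation), so P[π(i) > i] = (n − i)/n. Summing: Σ_{i=1}^{285} (n − i)/n = (0 + 1 + … + 284)/285 = 285(285 − 1)/(2·285) = (285 − 1)/2.
Hence E[X] = Σ_{i=1}^{285} (285 − i)/285 = 142 ≈ 142.000000.

E[X] = 142 = 142.000000.


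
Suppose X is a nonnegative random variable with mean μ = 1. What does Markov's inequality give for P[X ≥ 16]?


μ = E[X] = 1, a = 16.
Markov: P[X ≥ 16] ≤ μ/a = (1)/16 = 1/16.
Numerically: ≈ 0.0625.
(Since a = 16 > μ = 1.0000, the bound 1/16 is < 1 and informative.)

P[X ≥ 16] ≤ 1/16 ≈ 0.0625.


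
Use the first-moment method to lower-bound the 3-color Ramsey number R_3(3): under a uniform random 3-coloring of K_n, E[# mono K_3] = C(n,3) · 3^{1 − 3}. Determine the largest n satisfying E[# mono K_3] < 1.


We need C(n, 3) · 3^{1 − 3} < 1, i.e. C(n, 3) < 3^{3 − 1} = 9.
Check values of n near the boundary:
  n = 3: C(3, 3) = 1; 1 < 9? YES
  n = 4: C(4, 3) = 4; 4 < 9? YES
  n = 5: C(5, 3) = 10; 10 < 9? NO
The largest n with C(n, 3) < 9 is n = 4 (where E[X] = 4/9 ≈ 0.444). Hence R_3(3) > 4, i.e. R_3(3) ≥ 5.

Largest n = 4; hence R_3(3) > 4.


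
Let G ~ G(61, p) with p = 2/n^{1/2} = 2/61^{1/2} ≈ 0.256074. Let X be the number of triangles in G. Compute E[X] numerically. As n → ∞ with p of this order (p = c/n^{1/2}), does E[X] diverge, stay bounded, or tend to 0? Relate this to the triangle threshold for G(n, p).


Number of potential triangles: C(61, 3) = 35990.
Each occurs with probability p³ ≈ (0.256074)³ ≈ 1.67917220e-02.
By linearity: E[X] = C(61, 3)·p³ ≈ 35990 · 1.67917220e-02 ≈ 604.334073.
Since α = 1/2 < 1, p = c/n^{1/2} ≫ 1/n is above the triangle threshold p ~ 1/n. Asymptotically E[X] ~ (c³/6)·n^{3(1−α)} = (2³/6)·n^{1.5} → ∞; triangles are abundant w.h.p.

E[X] ≈ 604.334073; in regime p = Θ(1/n^{1/2}) E[X] diverges (above the triangle threshold p ~ 1/n).
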